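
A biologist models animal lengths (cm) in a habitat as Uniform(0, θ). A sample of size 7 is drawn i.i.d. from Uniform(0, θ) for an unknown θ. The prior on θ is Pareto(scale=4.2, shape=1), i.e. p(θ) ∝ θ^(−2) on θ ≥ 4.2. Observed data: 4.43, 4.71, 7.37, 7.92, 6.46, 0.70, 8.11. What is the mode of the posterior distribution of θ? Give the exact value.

θ̂_MAP = 8.11

The Uniform(0, θ) likelihood is θ^(−n) for θ ≥ max(xᵢ), zero otherwise. Here max(xᵢ) = 8.11.
Posterior ∝ θ^(−2) · θ^(−7) = θ^(−9) on θ ≥ max(4.2, 8.11) = 8.11.
This density is strictly decreasing in θ, so the posterior mode lies at the lower boundary of the support.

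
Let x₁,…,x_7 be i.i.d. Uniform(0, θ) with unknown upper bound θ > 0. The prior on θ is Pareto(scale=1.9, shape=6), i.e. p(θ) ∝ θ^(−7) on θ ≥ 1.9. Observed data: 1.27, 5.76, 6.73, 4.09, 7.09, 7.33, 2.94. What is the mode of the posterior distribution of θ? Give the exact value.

θ̂_MAP = 7.33

The Uniform(0, θ) likelihood is θ^(−n) for θ ≥ max(xᵢ), zero otherwise. Here max(xᵢ) = 7.33.
Posterior ∝ θ^(−7) · θ^(−7) = θ^(−14) on θ ≥ max(1.9, 7.33) = 7.33.
This density is strictly decreasing in θ, so the posterior mode lies at the lower boundary of the support.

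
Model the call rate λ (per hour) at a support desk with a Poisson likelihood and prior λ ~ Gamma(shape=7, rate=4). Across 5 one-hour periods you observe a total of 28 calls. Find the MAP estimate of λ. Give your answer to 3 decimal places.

Σxᵢ = 28, n = 5.
Posterior ∝ λ^6e^(−4λ) · λ^28e^(−5λ) = λ^34e^(−9λ), i.e. Gamma(shape=35, rate=9).
The mode of a Gamma(a, b) with a ≥ 1 (shape–rate) is (a−1)/b = 34/9 ≈ 3.778.

λ̂_MAP = 3.778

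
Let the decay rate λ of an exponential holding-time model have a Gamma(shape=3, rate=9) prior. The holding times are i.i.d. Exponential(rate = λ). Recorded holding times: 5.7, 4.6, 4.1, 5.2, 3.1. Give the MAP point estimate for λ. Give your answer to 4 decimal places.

λ̂_MAP = 0.2208

The Exponential(rate=λ) likelihood is ∝ λ^n e^(−λΣtᵢ). Here n = 5 and Σtᵢ = 5.7 + 4.6 + 4.1 + 5.2 + 3.1 = 22.7.
Posterior ∝ λ^2e^(−9λ) · λ^5e^(−22.7λ) = λ^7e^(−31.7λ), i.e. Gamma(8, 31.7).
Mode = (a−1)/b = 7/31.7 ≈ 0.2208.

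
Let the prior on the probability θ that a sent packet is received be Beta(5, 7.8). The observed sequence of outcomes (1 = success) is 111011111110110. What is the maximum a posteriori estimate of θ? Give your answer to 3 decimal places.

Prior: Beta(5, 7.8).
Data: 12 successes in 15 trials (from the sequence). The binomial likelihood contributes θ^12(1−θ)^3, so the posterior is Beta(5+12, 7.8+3) = Beta(17, 10.8).
For Beta(a, b) with a, b > 1 the mode is (a−1)/(a+b−2) = 16/25.8 ≈ 0.620.

θ̂_MAP = 0.620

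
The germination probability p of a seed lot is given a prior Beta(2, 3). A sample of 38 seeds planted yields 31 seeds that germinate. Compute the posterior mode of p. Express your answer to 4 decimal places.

p̂_MAP = 0.7805

Prior: Beta(2, 3).
Data: 31 successes in 38 trials. The binomial likelihood contributes p^31(1−p)^7, so the posterior is Beta(2+31, 3+7) = Beta(33, 10).
For Beta(a, b) with a, b > 1 the mode is (a−1)/(a+b−2) = 32/41 ≈ 0.7805.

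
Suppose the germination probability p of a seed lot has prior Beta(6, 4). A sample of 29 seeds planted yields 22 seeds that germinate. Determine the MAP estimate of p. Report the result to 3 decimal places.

Prior: Beta(6, 4).
Data: 22 successes in 29 trials. The binomial likelihood contributes p^22(1−p)^7, so the posterior is Beta(6+22, 4+7) = Beta(28, 11).
For Beta(a, b) with a, b > 1 the mode is (a−1)/(a+b−2) = 27/37 ≈ 0.730.

p̂_MAP = 0.730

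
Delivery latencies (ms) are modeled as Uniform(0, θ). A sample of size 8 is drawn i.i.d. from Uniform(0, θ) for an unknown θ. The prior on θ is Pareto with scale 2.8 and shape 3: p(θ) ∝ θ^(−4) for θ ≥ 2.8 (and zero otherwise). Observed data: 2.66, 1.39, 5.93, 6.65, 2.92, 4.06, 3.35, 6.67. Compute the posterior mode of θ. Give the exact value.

The Uniform(0, θ) likelihood is θ^(−n) for θ ≥ max(xᵢ), zero otherwise. Here max(xᵢ) = 6.67.
Posterior ∝ θ^(−4) · θ^(−8) = θ^(−12) on θ ≥ max(2.8, 6.67) = 6.67.
This density is strictly decreasing in θ, so the posterior mode lies at the lower boundary of the support.

θ̂_MAP = 6.67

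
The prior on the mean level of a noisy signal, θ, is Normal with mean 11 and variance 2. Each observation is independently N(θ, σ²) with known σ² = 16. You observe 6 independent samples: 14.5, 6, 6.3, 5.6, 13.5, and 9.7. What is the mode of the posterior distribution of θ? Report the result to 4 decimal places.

θ̂_MAP = 10.2571

n = 6; x̄ = (14.5 + 6 + 6.3 + 5.6 + 13.5 + 9.7)/6 = 55.6/6 = 139/15 ≈ 9.2667.
For a Normal prior and Normal likelihood with known variance, the posterior is Normal; its mode equals its mean, the precision-weighted average.
Prior precision 1/σ₀² = 1/2 = 0.5; data precision n/σ² = 6/16 = 0.375.
θ̂ = (0.5·11 + 0.375·(139/15)) / (0.5 + 0.375) = 8.975/0.875 = 359/35 ≈ 10.2571.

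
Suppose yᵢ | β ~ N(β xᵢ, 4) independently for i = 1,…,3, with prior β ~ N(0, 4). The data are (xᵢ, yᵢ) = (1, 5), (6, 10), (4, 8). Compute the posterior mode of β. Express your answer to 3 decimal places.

log p(β | y) = −Σ(yᵢ − βxᵢ)²/(2·4) − β²/(2·4) + const.
Setting the derivative to zero: Σxᵢ(yᵢ − βxᵢ)/4 − β/4 = 0, so β = Σxᵢyᵢ / (Σxᵢ² + σ²/τ²).
Σxᵢyᵢ = 1·5 + 6·10 + 4·8 = 97; Σxᵢ² = 53; σ²/τ² = 1.
β̂_MAP = 97 / (53 + 1) = 97/54 ≈ 1.796.

β̂_MAP = 1.796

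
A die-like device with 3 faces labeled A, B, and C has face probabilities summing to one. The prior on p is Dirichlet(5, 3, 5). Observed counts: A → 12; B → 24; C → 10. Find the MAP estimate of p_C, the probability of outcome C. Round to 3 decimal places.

The posterior is Dirichlet(αᵢ + nᵢ) = Dirichlet(17, 27, 15).
For a Dirichlet(a₁,…,a_K) with all aᵢ > 1, the mode has j-th component (aⱼ − 1)/(Σaᵢ − K).
Here Σaᵢ = 59 and K = 3, so p_C = (15 − 1)/(59 − 3) = 14/56 ≈ 0.250.

MAP estimate of p_C = 0.250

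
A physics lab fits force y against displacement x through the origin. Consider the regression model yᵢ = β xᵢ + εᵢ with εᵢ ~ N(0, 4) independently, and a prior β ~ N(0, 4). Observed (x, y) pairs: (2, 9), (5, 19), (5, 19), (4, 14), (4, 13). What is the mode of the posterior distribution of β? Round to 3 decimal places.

β̂_MAP = 3.632

log p(β | y) = −Σ(yᵢ − βxᵢ)²/(2·4) − β²/(2·4) + const.
Setting the derivative to zero: Σxᵢ(yᵢ − βxᵢ)/4 − β/4 = 0, so β = Σxᵢyᵢ / (Σxᵢ² + σ²/τ²).
Σxᵢyᵢ = 2·9 + 5·19 + 5·19 + 4·14 + 4·13 = 316; Σxᵢ² = 86; σ²/τ² = 1.
β̂_MAP = 316 / (86 + 1) = 316/87 ≈ 3.632.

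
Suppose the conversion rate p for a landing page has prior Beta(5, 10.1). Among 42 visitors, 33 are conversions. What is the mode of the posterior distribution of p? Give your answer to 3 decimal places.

Prior: Beta(5, 10.1).
Data: 33 successes in 42 trials. The binomial likelihood contributes p^33(1−p)^9, so the posterior is Beta(5+33, 10.1+9) = Beta(38, 19.1).
For Beta(a, b) with a, b > 1 the mode is (a−1)/(a+b−2) = 37/55.1 ≈ 0.672.

p̂_MAP = 0.672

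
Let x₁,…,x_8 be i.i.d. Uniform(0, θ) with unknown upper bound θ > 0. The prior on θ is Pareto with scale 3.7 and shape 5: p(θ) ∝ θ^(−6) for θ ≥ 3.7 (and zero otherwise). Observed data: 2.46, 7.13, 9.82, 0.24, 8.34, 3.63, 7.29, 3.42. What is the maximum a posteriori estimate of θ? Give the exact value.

The Uniform(0, θ) likelihood is θ^(−n) for θ ≥ max(xᵢ), zero otherwise. Here max(xᵢ) = 9.82.
Posterior ∝ θ^(−6) · θ^(−8) = θ^(−14) on θ ≥ max(3.7, 9.82) = 9.82.
This density is strictly decreasing in θ, so the posterior mode lies at the lower boundary of the support.

θ̂_MAP = 9.82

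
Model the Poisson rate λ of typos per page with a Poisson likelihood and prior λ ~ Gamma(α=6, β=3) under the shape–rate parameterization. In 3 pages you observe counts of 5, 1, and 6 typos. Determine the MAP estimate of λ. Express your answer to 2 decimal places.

Σxᵢ = 5+1+6 = 12, with n = 3.
Posterior ∝ λ^5e^(−3λ) · λ^12e^(−3λ) = λ^17e^(−6λ), i.e. Gamma(shape=18, rate=6).
The mode of a Gamma(a, b) with a ≥ 1 (shape–rate) is (a−1)/b = 17/6 ≈ 2.83.

λ̂_MAP = 2.83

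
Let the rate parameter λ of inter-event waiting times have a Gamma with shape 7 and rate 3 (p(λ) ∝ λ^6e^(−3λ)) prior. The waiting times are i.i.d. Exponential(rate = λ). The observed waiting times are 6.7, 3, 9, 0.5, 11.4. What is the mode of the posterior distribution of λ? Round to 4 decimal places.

λ̂_MAP = 0.3274

The Exponential(rate=λ) likelihood is ∝ λ^n e^(−λΣtᵢ). Here n = 5 and Σtᵢ = 6.7 + 3 + 9 + 0.5 + 11.4 = 30.6.
Posterior ∝ λ^6e^(−3λ) · λ^5e^(−30.6λ) = λ^11e^(−33.6λ), i.e. Gamma(12, 33.6).
Mode = (a−1)/b = 11/33.6 ≈ 0.3274.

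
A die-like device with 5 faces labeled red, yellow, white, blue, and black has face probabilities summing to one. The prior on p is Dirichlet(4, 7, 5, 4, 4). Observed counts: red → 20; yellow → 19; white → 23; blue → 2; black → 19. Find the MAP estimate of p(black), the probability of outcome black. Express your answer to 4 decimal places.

The posterior is Dirichlet(αᵢ + nᵢ) = Dirichlet(24, 26, 28, 6, 23).
For a Dirichlet(a₁,…,a_K) with all aᵢ > 1, the mode has j-th component (aⱼ − 1)/(Σaᵢ − K).
Here Σaᵢ = 107 and K = 5, so p(black) = (23 − 1)/(107 − 5) = 22/102 ≈ 0.2157.

MAP estimate of p(black) = 0.2157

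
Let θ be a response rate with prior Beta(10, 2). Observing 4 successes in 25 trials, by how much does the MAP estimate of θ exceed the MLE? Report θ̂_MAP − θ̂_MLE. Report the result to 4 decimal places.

Posterior is Beta(14, 23); MAP = (14−1)/(37−2) = 13/35 ≈ 0.37143.
MLE ignores the prior: θ̂_MLE = k/n = 4/25 ≈ 0.16000.
Difference = 13/35 − 4/25 = 37/175 ≈ 0.2114.

MAP − MLE = 0.2114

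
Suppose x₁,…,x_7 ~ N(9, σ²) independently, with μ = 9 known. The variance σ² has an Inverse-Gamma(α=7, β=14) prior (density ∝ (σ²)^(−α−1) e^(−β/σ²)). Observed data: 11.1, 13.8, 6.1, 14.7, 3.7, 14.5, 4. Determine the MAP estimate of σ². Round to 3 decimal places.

Sum of squared deviations about the known mean: SS = (11.1−9)² + (13.8−9)² + (6.1−9)² + (14.7−9)² + (3.7−9)² + (14.5−9)² + (4−9)² = 151.69.
The Normal likelihood contributes (σ²)^(−n/2) exp(−SS/(2σ²)), so the posterior is Inverse-Gamma(α + n/2, β + SS/2) = Inverse-Gamma(10.5, 89.845).
The mode of Inverse-Gamma(a, b) is b/(a+1) = 89.845/11.5 ≈ 7.813.

σ̂²_MAP = 7.813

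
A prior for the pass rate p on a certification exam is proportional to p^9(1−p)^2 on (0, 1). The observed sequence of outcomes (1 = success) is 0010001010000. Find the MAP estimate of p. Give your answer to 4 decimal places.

The prior density ∝ p^9(1−p)^2 is the kernel of Beta(10, 3).
Data: 3 successes in 13 trials (from the sequence). The binomial likelihood contributes p^3(1−p)^10, so the posterior is Beta(10+3, 3+10) = Beta(13, 13).
For Beta(a, b) with a, b > 1 the mode is (a−1)/(a+b−2) = 12/24 ≈ 0.5000.

p̂_MAP = 0.5000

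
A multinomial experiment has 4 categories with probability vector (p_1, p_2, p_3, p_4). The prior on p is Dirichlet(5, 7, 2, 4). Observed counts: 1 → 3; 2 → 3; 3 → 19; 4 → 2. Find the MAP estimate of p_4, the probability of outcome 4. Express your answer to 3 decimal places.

The posterior is Dirichlet(αᵢ + nᵢ) = Dirichlet(8, 10, 21, 6).
For a Dirichlet(a₁,…,a_K) with all aᵢ > 1, the mode has j-th component (aⱼ − 1)/(Σaᵢ − K).
Here Σaᵢ = 45 and K = 4, so p_4 = (6 − 1)/(45 − 4) = 5/41 ≈ 0.122.

MAP estimate: 0.122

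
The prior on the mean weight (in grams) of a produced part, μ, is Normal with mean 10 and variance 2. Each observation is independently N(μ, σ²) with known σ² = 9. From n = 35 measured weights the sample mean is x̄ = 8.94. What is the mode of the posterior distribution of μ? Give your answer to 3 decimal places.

μ̂_MAP = 9.061

n = 35, x̄ = 8.94.
For a Normal prior and Normal likelihood with known variance, the posterior is Normal; its mode equals its mean, the precision-weighted average.
Prior precision 1/σ₀² = 1/2 = 0.5; data precision n/σ² = 35/9.
μ̂ = (0.5·10 + (35/9)·8.94) / (0.5 + 35/9) = (1193/30)/(79/18) = 3579/395 ≈ 9.061.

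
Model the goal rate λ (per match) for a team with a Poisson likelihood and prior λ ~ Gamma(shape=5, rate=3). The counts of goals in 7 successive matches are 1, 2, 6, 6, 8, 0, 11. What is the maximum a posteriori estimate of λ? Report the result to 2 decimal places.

λ̂_MAP = 3.80

Σxᵢ = 1+2+6+6+8+0+11 = 34, with n = 7.
Posterior ∝ λ^4e^(−3λ) · λ^34e^(−7λ) = λ^38e^(−10λ), i.e. Gamma(shape=39, rate=10).
The mode of a Gamma(a, b) with a ≥ 1 (shape–rate) is (a−1)/b = 38/10 ≈ 3.80.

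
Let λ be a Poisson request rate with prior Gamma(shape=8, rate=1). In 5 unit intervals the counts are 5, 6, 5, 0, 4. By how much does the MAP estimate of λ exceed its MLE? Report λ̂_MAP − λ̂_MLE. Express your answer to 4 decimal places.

Σxᵢ = 20. Posterior is Gamma(28, 6); MAP = (28−1)/6 = 27/6 ≈ 4.50000.
MLE = x̄ = 20/5 ≈ 4.00000.
Difference = 27/6 − 20/5 = 1/2 ≈ 0.5000.

MAP − MLE = 0.5000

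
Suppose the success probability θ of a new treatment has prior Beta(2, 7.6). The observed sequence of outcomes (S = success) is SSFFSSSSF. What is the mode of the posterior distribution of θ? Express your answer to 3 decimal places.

Prior: Beta(2, 7.6).
Data: 6 successes in 9 trials (from the sequence). The binomial likelihood contributes θ^6(1−θ)^3, so the posterior is Beta(2+6, 7.6+3) = Beta(8, 10.6).
For Beta(a, b) with a, b > 1 the mode is (a−1)/(a+b−2) = 7/16.6 ≈ 0.422.

θ̂_MAP = 0.422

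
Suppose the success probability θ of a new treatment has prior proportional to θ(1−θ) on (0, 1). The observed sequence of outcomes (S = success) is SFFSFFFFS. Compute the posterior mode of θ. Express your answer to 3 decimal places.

The prior density ∝ θ(1−θ)^1 is the kernel of Beta(2, 2).
Data: 3 successes in 9 trials (from the sequence). The binomial likelihood contributes θ^3(1−θ)^6, so the posterior is Beta(2+3, 2+6) = Beta(5, 8).
For Beta(a, b) with a, b > 1 the mode is (a−1)/(a+b−2) = 4/11 ≈ 0.364.

θ̂_MAP = 0.364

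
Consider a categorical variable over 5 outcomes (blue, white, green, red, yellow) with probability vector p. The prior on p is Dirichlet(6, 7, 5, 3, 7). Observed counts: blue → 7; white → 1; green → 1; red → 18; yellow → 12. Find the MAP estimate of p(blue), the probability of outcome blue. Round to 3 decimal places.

MAP estimate of p(blue) = 0.194

The posterior is Dirichlet(αᵢ + nᵢ) = Dirichlet(13, 8, 6, 21, 19).
For a Dirichlet(a₁,…,a_K) with all aᵢ > 1, the mode has j-th component (aⱼ − 1)/(Σaᵢ − K).
Here Σaᵢ = 67 and K = 5, so p(blue) = (13 − 1)/(67 − 5) = 12/62 ≈ 0.194.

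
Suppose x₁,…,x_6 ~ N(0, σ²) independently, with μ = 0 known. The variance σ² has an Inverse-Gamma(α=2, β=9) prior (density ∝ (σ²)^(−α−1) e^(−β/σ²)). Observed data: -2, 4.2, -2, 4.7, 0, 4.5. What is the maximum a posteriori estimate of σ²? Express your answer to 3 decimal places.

Sum of squared deviations about the known mean: SS = (-2−0)² + (4.2−0)² + (-2−0)² + (4.7−0)² + (0−0)² + (4.5−0)² = 67.98.
The Normal likelihood contributes (σ²)^(−n/2) exp(−SS/(2σ²)), so the posterior is Inverse-Gamma(α + n/2, β + SS/2) = Inverse-Gamma(5, 42.99).
The mode of Inverse-Gamma(a, b) is b/(a+1) = 42.99/6 ≈ 7.165.

σ̂²_MAP = 7.165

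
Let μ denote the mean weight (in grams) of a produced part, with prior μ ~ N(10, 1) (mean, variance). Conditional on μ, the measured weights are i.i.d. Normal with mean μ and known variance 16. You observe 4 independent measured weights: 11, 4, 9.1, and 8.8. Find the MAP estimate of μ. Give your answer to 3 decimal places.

μ̂_MAP = 9.645

n = 4; x̄ = (11 + 4 + 9.1 + 8.8)/4 = 32.9/4 = 8.225.
For a Normal prior and Normal likelihood with known variance, the posterior is Normal; its mode equals its mean, the precision-weighted average.
Prior precision 1/σ₀² = 1/1 = 1; data precision n/σ² = 4/16 = 0.25.
μ̂ = (1·10 + 0.25·8.225) / (1 + 0.25) = 12.05625/1.25 = 9.645.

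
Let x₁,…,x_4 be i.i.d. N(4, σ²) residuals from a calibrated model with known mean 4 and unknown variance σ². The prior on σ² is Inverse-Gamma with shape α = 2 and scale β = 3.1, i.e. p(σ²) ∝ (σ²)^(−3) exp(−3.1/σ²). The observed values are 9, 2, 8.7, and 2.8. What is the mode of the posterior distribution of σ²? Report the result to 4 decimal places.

Sum of squared deviations about the known mean: SS = (9−4)² + (2−4)² + (8.7−4)² + (2.8−4)² = 52.53.
The Normal likelihood contributes (σ²)^(−n/2) exp(−SS/(2σ²)), so the posterior is Inverse-Gamma(α + n/2, β + SS/2) = Inverse-Gamma(4, 29.365).
The mode of Inverse-Gamma(a, b) is b/(a+1) = 29.365/5 ≈ 5.8730.

σ̂²_MAP = 5.8730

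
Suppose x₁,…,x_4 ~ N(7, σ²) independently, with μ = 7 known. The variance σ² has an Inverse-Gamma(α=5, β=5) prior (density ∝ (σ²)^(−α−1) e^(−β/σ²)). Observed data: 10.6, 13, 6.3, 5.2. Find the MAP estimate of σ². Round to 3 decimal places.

Sum of squared deviations about the known mean: SS = (10.6−7)² + (13−7)² + (6.3−7)² + (5.2−7)² = 52.69.
The Normal likelihood contributes (σ²)^(−n/2) exp(−SS/(2σ²)), so the posterior is Inverse-Gamma(α + n/2, β + SS/2) = Inverse-Gamma(7, 31.345).
The mode of Inverse-Gamma(a, b) is b/(a+1) = 31.345/8 ≈ 3.918.

σ̂²_MAP = 3.918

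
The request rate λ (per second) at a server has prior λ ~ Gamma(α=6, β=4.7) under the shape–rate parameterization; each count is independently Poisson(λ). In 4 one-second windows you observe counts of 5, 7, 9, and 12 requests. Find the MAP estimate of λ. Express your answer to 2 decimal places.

λ̂_MAP = 4.37

Σxᵢ = 5+7+9+12 = 33, with n = 4.
Posterior ∝ λ^5e^(−4.7λ) · λ^33e^(−4λ) = λ^38e^(−8.7λ), i.e. Gamma(shape=39, rate=8.7).
The mode of a Gamma(a, b) with a ≥ 1 (shape–rate) is (a−1)/b = 38/8.7 ≈ 4.37.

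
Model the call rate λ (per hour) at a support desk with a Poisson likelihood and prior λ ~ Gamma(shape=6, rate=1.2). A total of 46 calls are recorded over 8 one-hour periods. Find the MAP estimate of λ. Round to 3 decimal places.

Σxᵢ = 46, n = 8.
Posterior ∝ λ^5e^(−1.2λ) · λ^46e^(−8λ) = λ^51e^(−9.2λ), i.e. Gamma(shape=52, rate=9.2).
The mode of a Gamma(a, b) with a ≥ 1 (shape–rate) is (a−1)/b = 51/9.2 ≈ 5.543.

λ̂_MAP = 5.543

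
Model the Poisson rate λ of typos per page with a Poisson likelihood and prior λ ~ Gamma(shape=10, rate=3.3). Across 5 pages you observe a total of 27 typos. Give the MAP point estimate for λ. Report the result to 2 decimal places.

Σxᵢ = 27, n = 5.
Posterior ∝ λ^9e^(−3.3λ) · λ^27e^(−5λ) = λ^36e^(−8.3λ), i.e. Gamma(shape=37, rate=8.3).
The mode of a Gamma(a, b) with a ≥ 1 (shape–rate) is (a−1)/b = 36/8.3 ≈ 4.34.

λ̂_MAP = 4.34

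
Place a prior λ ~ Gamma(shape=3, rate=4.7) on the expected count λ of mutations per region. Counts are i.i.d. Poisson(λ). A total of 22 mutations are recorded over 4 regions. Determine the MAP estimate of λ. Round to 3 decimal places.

λ̂_MAP = 2.759

Σxᵢ = 22, n = 4.
Posterior ∝ λ^2e^(−4.7λ) · λ^22e^(−4λ) = λ^24e^(−8.7λ), i.e. Gamma(shape=25, rate=8.7).
The mode of a Gamma(a, b) with a ≥ 1 (shape–rate) is (a−1)/b = 24/8.7 ≈ 2.759.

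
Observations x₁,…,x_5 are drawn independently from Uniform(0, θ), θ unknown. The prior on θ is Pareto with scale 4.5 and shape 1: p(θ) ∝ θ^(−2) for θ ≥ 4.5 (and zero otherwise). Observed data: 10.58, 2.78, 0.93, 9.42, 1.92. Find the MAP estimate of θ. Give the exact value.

θ̂_MAP = 10.58

The Uniform(0, θ) likelihood is θ^(−n) for θ ≥ max(xᵢ), zero otherwise. Here max(xᵢ) = 10.58.
Posterior ∝ θ^(−2) · θ^(−5) = θ^(−7) on θ ≥ max(4.5, 10.58) = 10.58.
This density is strictly decreasing in θ, so the posterior mode lies at the lower boundary of the support.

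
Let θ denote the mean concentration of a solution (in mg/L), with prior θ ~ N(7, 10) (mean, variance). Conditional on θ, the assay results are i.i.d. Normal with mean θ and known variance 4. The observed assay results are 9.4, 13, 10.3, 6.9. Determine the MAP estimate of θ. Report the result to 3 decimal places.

θ̂_MAP = 9.636

n = 4; x̄ = (9.4 + 13 + 10.3 + 6.9)/4 = 39.6/4 = 9.9.
For a Normal prior and Normal likelihood with known variance, the posterior is Normal; its mode equals its mean, the precision-weighted average.
Prior precision 1/σ₀² = 1/10 = 0.1; data precision n/σ² = 4/4 = 1.
θ̂ = (0.1·7 + 1·9.9) / (0.1 + 1) = 10.6/1.1 = 106/11 ≈ 9.636.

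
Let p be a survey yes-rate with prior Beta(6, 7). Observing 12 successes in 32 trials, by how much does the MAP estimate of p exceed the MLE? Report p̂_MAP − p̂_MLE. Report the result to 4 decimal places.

Posterior is Beta(18, 27); MAP = (18−1)/(45−2) = 17/43 ≈ 0.39535.
MLE ignores the prior: p̂_MLE = k/n = 12/32 ≈ 0.37500.
Difference = 17/43 − 12/32 = 7/344 ≈ 0.0203.

MAP − MLE = 0.0203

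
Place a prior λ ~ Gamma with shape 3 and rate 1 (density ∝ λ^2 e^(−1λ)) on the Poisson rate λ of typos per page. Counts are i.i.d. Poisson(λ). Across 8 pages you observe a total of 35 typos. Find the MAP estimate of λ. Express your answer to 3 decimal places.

Σxᵢ = 35, n = 8.
Posterior ∝ λ^2e^(−1λ) · λ^35e^(−8λ) = λ^37e^(−9λ), i.e. Gamma(shape=38, rate=9).
The mode of a Gamma(a, b) with a ≥ 1 (shape–rate) is (a−1)/b = 37/9 ≈ 4.111.

λ̂_MAP = 4.111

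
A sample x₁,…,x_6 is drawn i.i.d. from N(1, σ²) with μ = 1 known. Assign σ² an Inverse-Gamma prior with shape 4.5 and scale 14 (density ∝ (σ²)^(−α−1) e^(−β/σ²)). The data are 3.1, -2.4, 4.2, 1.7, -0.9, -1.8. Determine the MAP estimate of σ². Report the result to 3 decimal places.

σ̂²_MAP = 3.891

Sum of squared deviations about the known mean: SS = (3.1−1)² + (-2.4−1)² + (4.2−1)² + (1.7−1)² + (-0.9−1)² + (-1.8−1)² = 38.15.
The Normal likelihood contributes (σ²)^(−n/2) exp(−SS/(2σ²)), so the posterior is Inverse-Gamma(α + n/2, β + SS/2) = Inverse-Gamma(7.5, 33.075).
The mode of Inverse-Gamma(a, b) is b/(a+1) = 33.075/8.5 ≈ 3.891.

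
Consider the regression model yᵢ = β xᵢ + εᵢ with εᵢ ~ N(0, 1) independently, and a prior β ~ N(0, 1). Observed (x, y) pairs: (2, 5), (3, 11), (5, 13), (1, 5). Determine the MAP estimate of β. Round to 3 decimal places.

log p(β | y) = −Σ(yᵢ − βxᵢ)²/(2·1) − β²/(2·1) + const.
Setting the derivative to zero: Σxᵢ(yᵢ − βxᵢ)/1 − β/1 = 0, so β = Σxᵢyᵢ / (Σxᵢ² + σ²/τ²).
Σxᵢyᵢ = 2·5 + 3·11 + 5·13 + 1·5 = 113; Σxᵢ² = 39; σ²/τ² = 1.
β̂_MAP = 113 / (39 + 1) = 113/40 ≈ 2.825.

β̂_MAP = 2.825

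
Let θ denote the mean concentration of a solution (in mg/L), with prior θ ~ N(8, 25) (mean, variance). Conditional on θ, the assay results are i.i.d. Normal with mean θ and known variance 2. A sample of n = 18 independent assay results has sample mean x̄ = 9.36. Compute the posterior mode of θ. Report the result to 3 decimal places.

n = 18, x̄ = 9.36.
For a Normal prior and Normal likelihood with known variance, the posterior is Normal; its mode equals its mean, the precision-weighted average.
Prior precision 1/σ₀² = 1/25 = 0.04; data precision n/σ² = 18/2 = 9.
θ̂ = (0.04·8 + 9·9.36) / (0.04 + 9) = 84.56/9.04 = 1057/113 ≈ 9.354.

θ̂_MAP = 9.354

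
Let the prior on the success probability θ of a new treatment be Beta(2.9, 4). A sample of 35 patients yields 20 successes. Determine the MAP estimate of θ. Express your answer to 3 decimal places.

Prior: Beta(2.9, 4).
Data: 20 successes in 35 trials. The binomial likelihood contributes θ^20(1−θ)^15, so the posterior is Beta(2.9+20, 4+15) = Beta(22.9, 19).
For Beta(a, b) with a, b > 1 the mode is (a−1)/(a+b−2) = 21.9/39.9 ≈ 0.549.

θ̂_MAP = 0.549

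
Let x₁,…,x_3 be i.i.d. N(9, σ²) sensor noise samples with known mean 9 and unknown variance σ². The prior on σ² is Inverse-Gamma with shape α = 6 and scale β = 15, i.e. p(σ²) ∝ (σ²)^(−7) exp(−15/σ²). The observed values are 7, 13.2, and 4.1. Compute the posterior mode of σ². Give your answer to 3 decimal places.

Sum of squared deviations about the known mean: SS = (7−9)² + (13.2−9)² + (4.1−9)² = 45.65.
The Normal likelihood contributes (σ²)^(−n/2) exp(−SS/(2σ²)), so the posterior is Inverse-Gamma(α + n/2, β + SS/2) = Inverse-Gamma(7.5, 37.825).
The mode of Inverse-Gamma(a, b) is b/(a+1) = 37.825/8.5 ≈ 4.450.

σ̂²_MAP = 4.450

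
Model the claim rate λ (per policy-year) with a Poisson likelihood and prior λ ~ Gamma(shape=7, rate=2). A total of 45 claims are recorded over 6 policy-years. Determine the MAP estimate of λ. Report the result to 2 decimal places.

Σxᵢ = 45, n = 6.
Posterior ∝ λ^6e^(−2λ) · λ^45e^(−6λ) = λ^51e^(−8λ), i.e. Gamma(shape=52, rate=8).
The mode of a Gamma(a, b) with a ≥ 1 (shape–rate) is (a−1)/b = 51/8 ≈ 6.38.

λ̂_MAP = 6.38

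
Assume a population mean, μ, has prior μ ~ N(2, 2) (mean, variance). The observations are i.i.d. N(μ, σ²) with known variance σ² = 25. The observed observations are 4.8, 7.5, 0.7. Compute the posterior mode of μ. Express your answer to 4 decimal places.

μ̂_MAP = 2.4516

n = 3; x̄ = (4.8 + 7.5 + 0.7)/3 = 13/3 = 13/3 ≈ 4.3333.
For a Normal prior and Normal likelihood with known variance, the posterior is Normal; its mode equals its mean, the precision-weighted average.
Prior precision 1/σ₀² = 1/2 = 0.5; data precision n/σ² = 3/25 = 0.12.
μ̂ = (0.5·2 + 0.12·(13/3)) / (0.5 + 0.12) = 1.52/0.62 = 76/31 ≈ 2.4516.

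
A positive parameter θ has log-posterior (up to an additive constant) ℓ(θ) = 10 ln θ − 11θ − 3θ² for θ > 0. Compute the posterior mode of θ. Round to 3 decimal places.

ℓ'(θ) = 10/θ − 11 − 6θ. Setting this to zero and multiplying by θ: 6θ² + 11θ − 10 = 0.
θ = (−11 + √(11² + 4·6·10)) / (2·6) = (−11 + √361) / 12 = (−11 + 19)/12 = 2/3.
ℓ''(θ) = −10/θ² − 6 < 0, confirming a maximum.

θ̂_MAP = 0.667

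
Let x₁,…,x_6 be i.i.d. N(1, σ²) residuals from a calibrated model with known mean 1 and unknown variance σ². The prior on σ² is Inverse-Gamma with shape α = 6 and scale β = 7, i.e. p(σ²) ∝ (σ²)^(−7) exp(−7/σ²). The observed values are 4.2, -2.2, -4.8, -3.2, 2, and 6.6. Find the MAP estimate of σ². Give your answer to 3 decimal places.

σ̂²_MAP = 5.906

Sum of squared deviations about the known mean: SS = (4.2−1)² + (-2.2−1)² + (-4.8−1)² + (-3.2−1)² + (2−1)² + (6.6−1)² = 104.12.
The Normal likelihood contributes (σ²)^(−n/2) exp(−SS/(2σ²)), so the posterior is Inverse-Gamma(α + n/2, β + SS/2) = Inverse-Gamma(9, 59.06).
The mode of Inverse-Gamma(a, b) is b/(a+1) = 59.06/10 ≈ 5.906.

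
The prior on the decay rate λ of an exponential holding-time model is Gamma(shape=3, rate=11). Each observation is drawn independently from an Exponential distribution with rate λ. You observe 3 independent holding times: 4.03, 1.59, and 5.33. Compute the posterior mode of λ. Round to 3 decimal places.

λ̂_MAP = 0.228

The Exponential(rate=λ) likelihood is ∝ λ^n e^(−λΣtᵢ). Here n = 3 and Σtᵢ = 4.03 + 1.59 + 5.33 = 10.95.
Posterior ∝ λ^2e^(−11λ) · λ^3e^(−10.95λ) = λ^5e^(−21.95λ), i.e. Gamma(6, 21.95).
Mode = (a−1)/b = 5/21.95 ≈ 0.228.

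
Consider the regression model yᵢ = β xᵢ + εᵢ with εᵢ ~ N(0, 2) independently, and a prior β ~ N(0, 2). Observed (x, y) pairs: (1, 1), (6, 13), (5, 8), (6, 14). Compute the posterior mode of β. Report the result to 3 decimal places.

log p(β | y) = −Σ(yᵢ − βxᵢ)²/(2·2) − β²/(2·2) + const.
Setting the derivative to zero: Σxᵢ(yᵢ − βxᵢ)/2 − β/2 = 0, so β = Σxᵢyᵢ / (Σxᵢ² + σ²/τ²).
Σxᵢyᵢ = 1·1 + 6·13 + 5·8 + 6·14 = 203; Σxᵢ² = 98; σ²/τ² = 1.
β̂_MAP = 203 / (98 + 1) = 203/99 ≈ 2.051.

β̂_MAP = 2.051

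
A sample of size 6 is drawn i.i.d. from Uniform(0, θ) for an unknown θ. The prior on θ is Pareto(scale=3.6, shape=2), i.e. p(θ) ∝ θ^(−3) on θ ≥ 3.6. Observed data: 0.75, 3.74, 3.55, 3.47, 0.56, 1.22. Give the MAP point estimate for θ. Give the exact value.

The Uniform(0, θ) likelihood is θ^(−n) for θ ≥ max(xᵢ), zero otherwise. Here max(xᵢ) = 3.74.
Posterior ∝ θ^(−3) · θ^(−6) = θ^(−9) on θ ≥ max(3.6, 3.74) = 3.74.
This density is strictly decreasing in θ, so the posterior mode lies at the lower boundary of the support.

θ̂_MAP = 3.74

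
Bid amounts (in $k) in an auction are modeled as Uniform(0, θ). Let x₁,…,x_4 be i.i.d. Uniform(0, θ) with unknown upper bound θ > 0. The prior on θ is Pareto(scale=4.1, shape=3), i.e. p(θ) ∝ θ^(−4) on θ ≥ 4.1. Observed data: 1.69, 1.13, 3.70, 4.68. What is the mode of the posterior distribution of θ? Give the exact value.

The Uniform(0, θ) likelihood is θ^(−n) for θ ≥ max(xᵢ), zero otherwise. Here max(xᵢ) = 4.68.
Posterior ∝ θ^(−4) · θ^(−4) = θ^(−8) on θ ≥ max(4.1, 4.68) = 4.68.
This density is strictly decreasing in θ, so the posterior mode lies at the lower boundary of the support.

θ̂_MAP = 4.68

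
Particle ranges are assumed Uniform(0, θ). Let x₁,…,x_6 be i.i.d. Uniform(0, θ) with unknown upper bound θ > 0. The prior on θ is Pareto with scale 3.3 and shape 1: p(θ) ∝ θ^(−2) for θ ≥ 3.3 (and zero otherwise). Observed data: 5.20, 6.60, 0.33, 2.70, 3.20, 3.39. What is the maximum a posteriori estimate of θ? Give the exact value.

The Uniform(0, θ) likelihood is θ^(−n) for θ ≥ max(xᵢ), zero otherwise. Here max(xᵢ) = 6.60.
Posterior ∝ θ^(−2) · θ^(−6) = θ^(−8) on θ ≥ max(3.3, 6.60) = 6.60.
This density is strictly decreasing in θ, so the posterior mode lies at the lower boundary of the support.

θ̂_MAP = 6.60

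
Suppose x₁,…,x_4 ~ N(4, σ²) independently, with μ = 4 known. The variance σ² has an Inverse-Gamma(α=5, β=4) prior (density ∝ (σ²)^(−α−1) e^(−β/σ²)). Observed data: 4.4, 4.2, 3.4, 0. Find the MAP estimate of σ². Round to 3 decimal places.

σ̂²_MAP = 1.535

Sum of squared deviations about the known mean: SS = (4.4−4)² + (4.2−4)² + (3.4−4)² + (0−4)² = 16.56.
The Normal likelihood contributes (σ²)^(−n/2) exp(−SS/(2σ²)), so the posterior is Inverse-Gamma(α + n/2, β + SS/2) = Inverse-Gamma(7, 12.28).
The mode of Inverse-Gamma(a, b) is b/(a+1) = 12.28/8 ≈ 1.535.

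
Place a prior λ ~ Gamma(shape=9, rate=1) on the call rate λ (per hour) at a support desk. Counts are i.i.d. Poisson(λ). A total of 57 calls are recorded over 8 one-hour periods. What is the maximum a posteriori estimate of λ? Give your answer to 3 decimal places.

Σxᵢ = 57, n = 8.
Posterior ∝ λ^8e^(−1λ) · λ^57e^(−8λ) = λ^65e^(−9λ), i.e. Gamma(shape=66, rate=9).
The mode of a Gamma(a, b) with a ≥ 1 (shape–rate) is (a−1)/b = 65/9 ≈ 7.222.

λ̂_MAP = 7.222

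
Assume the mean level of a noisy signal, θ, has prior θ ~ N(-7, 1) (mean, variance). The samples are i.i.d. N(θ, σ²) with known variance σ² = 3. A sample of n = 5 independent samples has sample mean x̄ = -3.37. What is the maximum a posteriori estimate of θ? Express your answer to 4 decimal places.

θ̂_MAP = -4.7313

n = 5, x̄ = -3.37.
For a Normal prior and Normal likelihood with known variance, the posterior is Normal; its mode equals its mean, the precision-weighted average.
Prior precision 1/σ₀² = 1/1 = 1; data precision n/σ² = 5/3.
θ̂ = (1·(-7) + (5/3)·(-3.37)) / (1 + 5/3) = (-757/60)/(8/3) = -4.73125 ≈ -4.7313.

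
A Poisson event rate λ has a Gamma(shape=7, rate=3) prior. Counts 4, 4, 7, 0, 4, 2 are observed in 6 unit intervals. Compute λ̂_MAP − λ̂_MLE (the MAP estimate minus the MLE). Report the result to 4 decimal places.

Σxᵢ = 21. Posterior is Gamma(28, 9); MAP = (28−1)/9 = 27/9 ≈ 3.00000.
MLE = x̄ = 21/6 ≈ 3.50000.
Difference = 27/9 − 21/6 = -1/2 ≈ -0.5000.

MAP − MLE = -0.5000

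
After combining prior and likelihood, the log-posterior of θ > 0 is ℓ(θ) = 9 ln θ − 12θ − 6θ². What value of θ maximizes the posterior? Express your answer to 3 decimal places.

ℓ'(θ) = 9/θ − 12 − 12θ. Setting this to zero and multiplying by θ: 12θ² + 12θ − 9 = 0.
θ = (−12 + √(12² + 4·12·9)) / (2·12) = (−12 + √576) / 24 = (−12 + 24)/24 = 1/2.
ℓ''(θ) = −9/θ² − 12 < 0, confirming a maximum.

θ̂_MAP = 0.500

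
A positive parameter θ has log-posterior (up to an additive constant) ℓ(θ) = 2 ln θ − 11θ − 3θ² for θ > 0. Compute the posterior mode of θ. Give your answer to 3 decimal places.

ℓ'(θ) = 2/θ − 11 − 6θ. Setting this to zero and multiplying by θ: 6θ² + 11θ − 2 = 0.
θ = (−11 + √(11² + 4·6·2)) / (2·6) = (−11 + √169) / 12 = (−11 + 13)/12 = 1/6.
ℓ''(θ) = −2/θ² − 6 < 0, confirming a maximum.

θ̂_MAP = 0.167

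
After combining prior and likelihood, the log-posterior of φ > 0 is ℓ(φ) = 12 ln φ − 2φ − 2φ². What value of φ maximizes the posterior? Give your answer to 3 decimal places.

φ̂_MAP = 1.500

ℓ'(φ) = 12/φ − 2 − 4φ. Setting this to zero and multiplying by φ: 4φ² + 2φ − 12 = 0.
φ = (−2 + √(2² + 4·4·12)) / (2·4) = (−2 + √196) / 8 = (−2 + 14)/8 = 3/2.
ℓ''(φ) = −12/φ² − 4 < 0, confirming a maximum.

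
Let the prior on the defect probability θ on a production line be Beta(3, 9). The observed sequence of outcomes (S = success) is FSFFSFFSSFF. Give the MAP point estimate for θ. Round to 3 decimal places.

Prior: Beta(3, 9).
Data: 4 successes in 11 trials (from the sequence). The binomial likelihood contributes θ^4(1−θ)^7, so the posterior is Beta(3+4, 9+7) = Beta(7, 16).
For Beta(a, b) with a, b > 1 the mode is (a−1)/(a+b−2) = 6/21 ≈ 0.286.

θ̂_MAP = 0.286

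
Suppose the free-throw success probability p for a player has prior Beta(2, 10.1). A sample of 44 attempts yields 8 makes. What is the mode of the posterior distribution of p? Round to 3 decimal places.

p̂_MAP = 0.166

Prior: Beta(2, 10.1).
Data: 8 successes in 44 trials. The binomial likelihood contributes p^8(1−p)^36, so the posterior is Beta(2+8, 10.1+36) = Beta(10, 46.1).
For Beta(a, b) with a, b > 1 the mode is (a−1)/(a+b−2) = 9/54.1 ≈ 0.166.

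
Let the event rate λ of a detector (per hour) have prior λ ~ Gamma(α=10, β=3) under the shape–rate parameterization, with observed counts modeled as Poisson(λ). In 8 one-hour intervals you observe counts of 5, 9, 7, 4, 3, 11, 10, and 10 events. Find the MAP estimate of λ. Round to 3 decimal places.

Σxᵢ = 5+9+7+4+3+11+10+10 = 59, with n = 8.
Posterior ∝ λ^9e^(−3λ) · λ^59e^(−8λ) = λ^68e^(−11λ), i.e. Gamma(shape=69, rate=11).
The mode of a Gamma(a, b) with a ≥ 1 (shape–rate) is (a−1)/b = 68/11 ≈ 6.182.

λ̂_MAP = 6.182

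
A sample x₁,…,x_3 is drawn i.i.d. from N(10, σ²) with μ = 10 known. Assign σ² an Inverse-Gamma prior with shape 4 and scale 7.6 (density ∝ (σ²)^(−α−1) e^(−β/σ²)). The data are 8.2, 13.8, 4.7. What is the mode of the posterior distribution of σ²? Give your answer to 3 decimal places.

σ̂²_MAP = 4.690

Sum of squared deviations about the known mean: SS = (8.2−10)² + (13.8−10)² + (4.7−10)² = 45.77.
The Normal likelihood contributes (σ²)^(−n/2) exp(−SS/(2σ²)), so the posterior is Inverse-Gamma(α + n/2, β + SS/2) = Inverse-Gamma(5.5, 30.485).
The mode of Inverse-Gamma(a, b) is b/(a+1) = 30.485/6.5 ≈ 4.690.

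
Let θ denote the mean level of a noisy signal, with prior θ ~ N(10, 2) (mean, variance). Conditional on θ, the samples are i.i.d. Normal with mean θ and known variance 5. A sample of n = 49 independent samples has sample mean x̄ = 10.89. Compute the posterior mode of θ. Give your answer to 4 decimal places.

n = 49, x̄ = 10.89.
For a Normal prior and Normal likelihood with known variance, the posterior is Normal; its mode equals its mean, the precision-weighted average.
Prior precision 1/σ₀² = 1/2 = 0.5; data precision n/σ² = 49/5 = 9.8.
θ̂ = (0.5·10 + 9.8·10.89) / (0.5 + 9.8) = 111.722/10.3 = 55861/5150 ≈ 10.8468.

θ̂_MAP = 10.8468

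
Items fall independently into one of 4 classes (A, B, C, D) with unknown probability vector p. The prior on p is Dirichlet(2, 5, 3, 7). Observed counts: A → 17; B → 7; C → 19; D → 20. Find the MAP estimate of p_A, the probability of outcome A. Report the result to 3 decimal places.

MAP estimate of p_A = 0.237

The posterior is Dirichlet(αᵢ + nᵢ) = Dirichlet(19, 12, 22, 27).
For a Dirichlet(a₁,…,a_K) with all aᵢ > 1, the mode has j-th component (aⱼ − 1)/(Σaᵢ − K).
Here Σaᵢ = 80 and K = 4, so p_A = (19 − 1)/(80 − 4) = 18/76 ≈ 0.237.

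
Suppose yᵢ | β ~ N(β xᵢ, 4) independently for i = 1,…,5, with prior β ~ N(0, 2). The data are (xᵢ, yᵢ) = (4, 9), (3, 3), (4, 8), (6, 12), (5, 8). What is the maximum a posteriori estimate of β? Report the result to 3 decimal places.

log p(β | y) = −Σ(yᵢ − βxᵢ)²/(2·4) − β²/(2·2) + const.
Setting the derivative to zero: Σxᵢ(yᵢ − βxᵢ)/4 − β/2 = 0, so β = Σxᵢyᵢ / (Σxᵢ² + σ²/τ²).
Σxᵢyᵢ = 4·9 + 3·3 + 4·8 + 6·12 + 5·8 = 189; Σxᵢ² = 102; σ²/τ² = 2.
β̂_MAP = 189 / (102 + 2) = 189/104 ≈ 1.817.

β̂_MAP = 1.817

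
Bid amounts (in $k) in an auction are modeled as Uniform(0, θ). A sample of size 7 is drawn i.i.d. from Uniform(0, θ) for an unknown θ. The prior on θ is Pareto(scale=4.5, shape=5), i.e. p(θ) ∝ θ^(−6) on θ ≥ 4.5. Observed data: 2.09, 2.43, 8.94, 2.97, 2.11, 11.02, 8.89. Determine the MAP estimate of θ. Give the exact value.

θ̂_MAP = 11.02

The Uniform(0, θ) likelihood is θ^(−n) for θ ≥ max(xᵢ), zero otherwise. Here max(xᵢ) = 11.02.
Posterior ∝ θ^(−6) · θ^(−7) = θ^(−13) on θ ≥ max(4.5, 11.02) = 11.02.
This density is strictly decreasing in θ, so the posterior mode lies at the lower boundary of the support.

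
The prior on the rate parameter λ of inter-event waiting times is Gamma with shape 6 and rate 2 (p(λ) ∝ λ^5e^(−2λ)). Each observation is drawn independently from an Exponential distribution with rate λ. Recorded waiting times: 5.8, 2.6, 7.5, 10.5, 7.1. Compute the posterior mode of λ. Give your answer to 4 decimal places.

The Exponential(rate=λ) likelihood is ∝ λ^n e^(−λΣtᵢ). Here n = 5 and Σtᵢ = 5.8 + 2.6 + 7.5 + 10.5 + 7.1 = 33.5.
Posterior ∝ λ^5e^(−2λ) · λ^5e^(−33.5λ) = λ^10e^(−35.5λ), i.e. Gamma(11, 35.5).
Mode = (a−1)/b = 10/35.5 ≈ 0.2817.

λ̂_MAP = 0.2817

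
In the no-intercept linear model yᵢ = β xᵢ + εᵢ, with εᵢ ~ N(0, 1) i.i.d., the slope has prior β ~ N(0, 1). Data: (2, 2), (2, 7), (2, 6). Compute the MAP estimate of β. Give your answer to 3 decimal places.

β̂_MAP = 2.308

log p(β | y) = −Σ(yᵢ − βxᵢ)²/(2·1) − β²/(2·1) + const.
Setting the derivative to zero: Σxᵢ(yᵢ − βxᵢ)/1 − β/1 = 0, so β = Σxᵢyᵢ / (Σxᵢ² + σ²/τ²).
Σxᵢyᵢ = 2·2 + 2·7 + 2·6 = 30; Σxᵢ² = 12; σ²/τ² = 1.
β̂_MAP = 30 / (12 + 1) = 30/13 ≈ 2.308.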